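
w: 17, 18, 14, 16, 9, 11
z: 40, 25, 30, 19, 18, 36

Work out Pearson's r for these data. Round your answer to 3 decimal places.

n = 6, Σw = 85, Σz = 168, Σw² = 1267, Σz² = 5106, Σwz = 2412
nΣwz − ΣwΣz = 14472 − 14280 = 192
nΣw² − (Σw)² = 7602 − 7225 = 377; nΣz² − (Σz)² = 30636 − 28224 = 2412
r = 192 / √(377 × 2412) = 192 / 953.5848 ≈ 0.201

0.201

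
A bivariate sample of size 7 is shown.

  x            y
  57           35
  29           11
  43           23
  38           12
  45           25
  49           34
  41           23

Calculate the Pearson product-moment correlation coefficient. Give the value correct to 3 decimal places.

0.929

n = 7, Σx = 302, Σy = 163, Σx² = 13490, Σy² = 4329, Σxy = 7493
nΣxy − ΣxΣy = 52451 − 49226 = 3225
nΣx² − (Σx)² = 94430 − 91204 = 3226; nΣy² − (Σy)² = 30303 − 26569 = 3734
r = 3225 / √(3226 × 3734) = 3225 / 3470.7181 ≈ 0.929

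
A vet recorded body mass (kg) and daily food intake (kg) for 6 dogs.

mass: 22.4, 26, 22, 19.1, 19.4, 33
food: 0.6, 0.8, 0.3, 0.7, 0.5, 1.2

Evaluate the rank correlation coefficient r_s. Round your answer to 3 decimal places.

Rank mass: 4, 5, 3, 1, 2, 6
Rank food: 3, 5, 1, 4, 2, 6
d = rank(mass) − rank(food): 1, 0, 2, -3, 0, 0; Σd² = 14
ρ = 1 − 6Σd² / [n(n²−1)] = 1 − 6×14 / (6×35) = 1 − 84/210 ≈ 0.600

0.600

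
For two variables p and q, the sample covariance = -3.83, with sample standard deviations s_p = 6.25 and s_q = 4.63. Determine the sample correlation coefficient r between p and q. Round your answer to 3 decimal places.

-0.132

r = Cov(p,q) / (s_p · s_q) = -3.83 / (6.25 × 4.63)
  = -3.83 / 28.9375 ≈ -0.132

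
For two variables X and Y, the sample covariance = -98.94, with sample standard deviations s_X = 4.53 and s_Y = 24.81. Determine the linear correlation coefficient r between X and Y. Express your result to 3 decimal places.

-0.880

r = Cov(X,Y) / (s_X · s_Y) = -98.94 / (4.53 × 24.81)
  = -98.94 / 112.3893 ≈ -0.880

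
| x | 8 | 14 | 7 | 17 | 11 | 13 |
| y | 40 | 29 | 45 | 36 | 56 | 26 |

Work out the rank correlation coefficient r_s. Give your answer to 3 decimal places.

-0.600

Rank x: 2, 5, 1, 6, 3, 4
Rank y: 4, 2, 5, 3, 6, 1
d = rank(x) − rank(y): -2, 3, -4, 3, -3, 3; Σd² = 56
ρ = 1 − 6Σd² / [n(n²−1)] = 1 − 6×56 / (6×35) = 1 − 336/210 ≈ -0.600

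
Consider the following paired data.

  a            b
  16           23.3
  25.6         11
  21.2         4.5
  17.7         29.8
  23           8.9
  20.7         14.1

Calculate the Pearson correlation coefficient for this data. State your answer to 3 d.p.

n = 6, Σa = 124.2, Σb = 91.6, Σa² = 2631.58, Σb² = 1850.2, Σab = 1773.83
nΣab − ΣaΣb = 10642.98 − 11376.72 = -733.74
nΣa² − (Σa)² = 15789.48 − 15425.64 = 363.84; nΣb² − (Σb)² = 11101.2 − 8390.56 = 2710.64
r = -733.74 / √(363.84 × 2710.64) = -733.74 / 993.0958 ≈ -0.739

-0.739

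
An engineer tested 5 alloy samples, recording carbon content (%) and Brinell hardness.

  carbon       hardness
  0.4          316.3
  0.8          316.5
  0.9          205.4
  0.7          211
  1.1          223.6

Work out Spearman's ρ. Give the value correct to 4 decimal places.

Rank carbon: 1, 3, 4, 2, 5
Rank hardness: 4, 5, 1, 2, 3
d = rank(carbon) − rank(hardness): -3, -2, 3, 0, 2; Σd² = 26
ρ = 1 − 6Σd² / [n(n²−1)] = 1 − 6×26 / (5×24) = 1 − 156/120 ≈ -0.3000

-0.3000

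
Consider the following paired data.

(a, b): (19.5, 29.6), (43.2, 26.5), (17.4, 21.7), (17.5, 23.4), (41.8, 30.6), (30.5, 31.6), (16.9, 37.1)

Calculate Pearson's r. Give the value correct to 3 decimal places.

0.077

n = 7, Σa = 186.8, Σb = 200.5, Σa² = 5818.6, Σb² = 5908.19, Σab = 5378.95
nΣab − ΣaΣb = 37652.65 − 37453.4 = 199.25
nΣa² − (Σa)² = 40730.2 − 34894.24 = 5835.96; nΣb² − (Σb)² = 41357.33 − 40200.25 = 1157.08
r = 199.25 / √(5835.96 × 1157.08) = 199.25 / 2598.5905 ≈ 0.077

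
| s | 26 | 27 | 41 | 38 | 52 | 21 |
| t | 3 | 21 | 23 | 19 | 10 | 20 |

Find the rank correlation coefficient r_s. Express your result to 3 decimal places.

0.086

Rank s: 2, 3, 5, 4, 6, 1
Rank t: 1, 5, 6, 3, 2, 4
d = rank(s) − rank(t): 1, -2, -1, 1, 4, -3; Σd² = 32
ρ = 1 − 6Σd² / [n(n²−1)] = 1 − 6×32 / (6×35) = 1 − 192/210 ≈ 0.086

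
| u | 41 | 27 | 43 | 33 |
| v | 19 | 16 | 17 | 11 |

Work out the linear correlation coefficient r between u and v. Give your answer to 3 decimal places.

0.490

n = 4, Σu = 144, Σv = 63, Σu² = 5348, Σv² = 1027, Σuv = 2305
nΣuv − ΣuΣv = 9220 − 9072 = 148
nΣu² − (Σu)² = 21392 − 20736 = 656; nΣv² − (Σv)² = 4108 − 3969 = 139
r = 148 / √(656 × 139) = 148 / 301.9669 ≈ 0.490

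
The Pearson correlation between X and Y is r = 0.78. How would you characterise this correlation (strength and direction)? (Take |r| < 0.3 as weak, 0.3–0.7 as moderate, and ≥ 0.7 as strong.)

r = 0.78 > 0 so the relationship is positive.
|r| = 0.78, which falls in the strong range.

strong positive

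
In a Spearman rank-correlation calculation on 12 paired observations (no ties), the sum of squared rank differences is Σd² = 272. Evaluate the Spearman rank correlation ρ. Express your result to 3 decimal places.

ρ = 1 − 6Σd² / [n(n²−1)] = 1 − 6×272 / (12×143)
  = 1 − 1632/1716 = 1 − 0.9510 ≈ 0.049

0.049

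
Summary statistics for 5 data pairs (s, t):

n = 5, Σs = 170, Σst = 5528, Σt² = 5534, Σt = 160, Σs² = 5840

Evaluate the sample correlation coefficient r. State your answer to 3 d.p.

r = (nΣst − ΣsΣt) / √[(nΣs² − (Σs)²)(nΣt² − (Σt)²)]
Numerator: 5×5528 − 170×160 = 440
Denominator: √[(29200 − 28900)(27670 − 25600)] = √[300 × 2070] = 788.0355
r = 440 / 788.0355 ≈ 0.558

0.558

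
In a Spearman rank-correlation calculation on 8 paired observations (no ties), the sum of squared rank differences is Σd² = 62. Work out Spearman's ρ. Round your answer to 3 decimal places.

ρ = 1 − 6Σd² / [n(n²−1)] = 1 − 6×62 / (8×63)
  = 1 − 372/504 = 1 − 0.7381 ≈ 0.262

0.262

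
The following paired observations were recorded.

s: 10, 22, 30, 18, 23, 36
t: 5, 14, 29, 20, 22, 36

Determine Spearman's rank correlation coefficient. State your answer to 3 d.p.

Rank s: 1, 3, 5, 2, 4, 6
Rank t: 1, 2, 5, 3, 4, 6
d = rank(s) − rank(t): 0, 1, 0, -1, 0, 0; Σd² = 2
ρ = 1 − 6Σd² / [n(n²−1)] = 1 − 6×2 / (6×35) = 1 − 12/210 ≈ 0.943

0.943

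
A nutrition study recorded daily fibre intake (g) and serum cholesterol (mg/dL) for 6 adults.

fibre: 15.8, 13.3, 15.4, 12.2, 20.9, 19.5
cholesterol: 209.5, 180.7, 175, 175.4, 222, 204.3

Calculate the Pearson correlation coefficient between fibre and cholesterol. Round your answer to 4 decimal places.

n = 6, Σx = 97.1, Σy = 1166.9, Σx² = 1629.59, Σy² = 228955.39, Σxy = 19171.94
nΣxy − ΣxΣy = 115031.64 − 113305.99 = 1725.65
nΣx² − (Σx)² = 9777.54 − 9428.41 = 349.13; nΣy² − (Σy)² = 1373732.34 − 1361655.61 = 12076.73
r = 1725.65 / √(349.13 × 12076.73) = 1725.65 / 2053.3750 ≈ 0.8404

0.8404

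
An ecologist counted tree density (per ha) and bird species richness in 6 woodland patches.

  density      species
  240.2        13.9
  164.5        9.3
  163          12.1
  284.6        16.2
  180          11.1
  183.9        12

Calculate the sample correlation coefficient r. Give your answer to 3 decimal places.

0.918

n = 6, Σx = 1216.2, Σy = 74.6, Σx² = 258541.66, Σy² = 955.76, Σxy = 15656.25
nΣxy − ΣxΣy = 93937.5 − 90728.52 = 3208.98
nΣx² − (Σx)² = 1551249.96 − 1479142.44 = 72107.52; nΣy² − (Σy)² = 5734.56 − 5565.16 = 169.4
r = 3208.98 / √(72107.52 × 169.4) = 3208.98 / 3494.9984 ≈ 0.918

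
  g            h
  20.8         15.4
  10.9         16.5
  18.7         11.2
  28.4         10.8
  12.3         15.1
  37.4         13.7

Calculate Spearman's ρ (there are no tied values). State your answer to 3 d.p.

Rank g: 4, 1, 3, 5, 2, 6
Rank h: 5, 6, 2, 1, 4, 3
d = rank(g) − rank(h): -1, -5, 1, 4, -2, 3; Σd² = 56
ρ = 1 − 6Σd² / [n(n²−1)] = 1 − 6×56 / (6×35) = 1 − 336/210 ≈ -0.600

-0.600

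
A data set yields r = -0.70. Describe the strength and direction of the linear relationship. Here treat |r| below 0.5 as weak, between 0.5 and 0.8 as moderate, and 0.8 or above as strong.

moderate negative

r = -0.70 < 0 so the relationship is negative.
|r| = 0.70, which falls in the moderate range.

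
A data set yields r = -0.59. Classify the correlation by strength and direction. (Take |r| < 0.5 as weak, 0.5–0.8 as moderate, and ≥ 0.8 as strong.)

moderate negative

r = -0.59 < 0 so the relationship is negative.
|r| = 0.59, which falls in the moderate range.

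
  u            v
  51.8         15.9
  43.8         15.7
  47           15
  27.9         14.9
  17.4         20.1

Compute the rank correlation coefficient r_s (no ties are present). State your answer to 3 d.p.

Rank u: 5, 3, 4, 2, 1
Rank v: 4, 3, 2, 1, 5
d = rank(u) − rank(v): 1, 0, 2, 1, -4; Σd² = 22
ρ = 1 − 6Σd² / [n(n²−1)] = 1 − 6×22 / (5×24) = 1 − 132/120 ≈ -0.100

-0.100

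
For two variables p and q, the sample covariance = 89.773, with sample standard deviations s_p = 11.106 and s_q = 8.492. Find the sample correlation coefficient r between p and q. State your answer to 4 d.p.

r = Cov(p,q) / (s_p · s_q) = 89.773 / (11.106 × 8.492)
  = 89.773 / 94.3122 ≈ 0.9519

0.9519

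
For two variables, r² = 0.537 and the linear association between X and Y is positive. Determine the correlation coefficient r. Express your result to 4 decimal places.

|r| = √0.537 = 0.7328
The association is positive, so r = 0.7328.

0.7328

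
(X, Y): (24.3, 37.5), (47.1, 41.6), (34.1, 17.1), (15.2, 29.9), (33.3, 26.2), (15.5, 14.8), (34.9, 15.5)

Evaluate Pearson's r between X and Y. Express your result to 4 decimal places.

0.2913

n = 7, ΣX = 204.4, ΣY = 182.6, ΣX² = 6769.9, ΣY² = 5468.96, ΣXY = 5551.01
nΣXY − ΣXΣY = 38857.07 − 37323.44 = 1533.63
nΣX² − (ΣX)² = 47389.3 − 41779.36 = 5609.94; nΣY² − (ΣY)² = 38282.72 − 33342.76 = 4939.96
r = 1533.63 / √(5609.94 × 4939.96) = 1533.63 / 5264.3023 ≈ 0.2913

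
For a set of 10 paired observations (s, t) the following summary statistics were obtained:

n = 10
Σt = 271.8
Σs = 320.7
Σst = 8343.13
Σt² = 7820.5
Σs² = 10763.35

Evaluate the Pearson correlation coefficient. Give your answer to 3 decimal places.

r = (nΣst − ΣsΣt) / √[(nΣs² − (Σs)²)(nΣt² − (Σt)²)]
Numerator: 10×8343.13 − 320.7×271.8 = -3734.96
Denominator: √[(107633.5 − 102848.49)(78205 − 73875.24)] = √[4785.01 × 4329.76] = 4551.6969
r = -3734.96 / 4551.6969 ≈ -0.821

-0.821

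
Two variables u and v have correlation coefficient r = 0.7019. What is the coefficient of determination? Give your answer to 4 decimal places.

r² = (0.7019)² = 0.4927

0.4927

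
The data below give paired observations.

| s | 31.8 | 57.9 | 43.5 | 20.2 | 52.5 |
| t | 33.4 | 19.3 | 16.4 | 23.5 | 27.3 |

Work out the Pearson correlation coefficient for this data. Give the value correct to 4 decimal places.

n = 5, Σs = 205.9, Σt = 119.9, Σs² = 9420.19, Σt² = 3054.55, Σst = 4800.94
nΣst − ΣsΣt = 24004.7 − 24687.41 = -682.71
nΣs² − (Σs)² = 47100.95 − 42394.81 = 4706.14; nΣt² − (Σt)² = 15272.75 − 14376.01 = 896.74
r = -682.71 / √(4706.14 × 896.74) = -682.71 / 2054.3086 ≈ -0.3323

-0.3323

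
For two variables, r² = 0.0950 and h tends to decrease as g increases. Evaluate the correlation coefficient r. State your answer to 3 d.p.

|r| = √0.0950 = 0.308
The association is negative, so r = −0.308.

-0.308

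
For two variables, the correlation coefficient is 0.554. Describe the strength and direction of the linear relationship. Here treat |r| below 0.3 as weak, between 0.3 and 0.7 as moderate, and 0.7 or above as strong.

r = 0.554 > 0 so the relationship is positive.
|r| = 0.554, which falls in the moderate range.

moderate positive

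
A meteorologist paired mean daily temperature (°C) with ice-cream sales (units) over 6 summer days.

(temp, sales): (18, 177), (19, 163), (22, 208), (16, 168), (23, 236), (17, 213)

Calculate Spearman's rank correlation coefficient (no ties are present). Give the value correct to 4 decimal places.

0.4286

Rank temp: 3, 4, 5, 1, 6, 2
Rank sales: 3, 1, 4, 2, 6, 5
d = rank(temp) − rank(sales): 0, 3, 1, -1, 0, -3; Σd² = 20
ρ = 1 − 6Σd² / [n(n²−1)] = 1 − 6×20 / (6×35) = 1 − 120/210 ≈ 0.4286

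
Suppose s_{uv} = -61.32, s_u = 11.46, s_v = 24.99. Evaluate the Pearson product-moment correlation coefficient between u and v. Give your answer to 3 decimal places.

-0.214

r = Cov(u,v) / (s_u · s_v) = -61.32 / (11.46 × 24.99)
  = -61.32 / 286.3854 ≈ -0.214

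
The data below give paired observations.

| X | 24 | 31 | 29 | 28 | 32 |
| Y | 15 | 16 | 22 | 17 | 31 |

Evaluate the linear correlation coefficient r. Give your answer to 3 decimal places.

0.646

n = 5, ΣX = 144, ΣY = 101, ΣX² = 4186, ΣY² = 2215, ΣXY = 2962
nΣXY − ΣXΣY = 14810 − 14544 = 266
nΣX² − (ΣX)² = 20930 − 20736 = 194; nΣY² − (ΣY)² = 11075 − 10201 = 874
r = 266 / √(194 × 874) = 266 / 411.7718 ≈ 0.646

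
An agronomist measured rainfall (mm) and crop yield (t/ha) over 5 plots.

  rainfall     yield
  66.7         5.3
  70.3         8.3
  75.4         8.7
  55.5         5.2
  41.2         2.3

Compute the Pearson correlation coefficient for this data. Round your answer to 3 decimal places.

n = 5, Σx = 309.1, Σy = 29.8, Σx² = 19853.83, Σy² = 205, Σxy = 1976.34
nΣxy − ΣxΣy = 9881.7 − 9211.18 = 670.52
nΣx² − (Σx)² = 99269.15 − 95542.81 = 3726.34; nΣy² − (Σy)² = 1025 − 888.04 = 136.96
r = 670.52 / √(3726.34 × 136.96) = 670.52 / 714.3945 ≈ 0.939

0.939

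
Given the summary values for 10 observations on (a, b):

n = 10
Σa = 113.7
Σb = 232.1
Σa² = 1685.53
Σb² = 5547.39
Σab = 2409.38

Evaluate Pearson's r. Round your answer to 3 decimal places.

r = (nΣab − ΣaΣb) / √[(nΣa² − (Σa)²)(nΣb² − (Σb)²)]
Numerator: 10×2409.38 − 113.7×232.1 = -2295.97
Denominator: √[(16855.3 − 12927.69)(55473.9 − 53870.41)] = √[3927.61 × 1603.49] = 2509.5584
r = -2295.97 / 2509.5584 ≈ -0.915

-0.915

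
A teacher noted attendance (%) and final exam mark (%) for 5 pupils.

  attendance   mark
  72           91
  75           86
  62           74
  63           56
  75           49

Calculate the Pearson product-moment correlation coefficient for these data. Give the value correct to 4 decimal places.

0.1839

n = 5, Σx = 347, Σy = 356, Σx² = 24247, Σy² = 26690, Σxy = 24793
nΣxy − ΣxΣy = 123965 − 123532 = 433
nΣx² − (Σx)² = 121235 − 120409 = 826; nΣy² − (Σy)² = 133450 − 126736 = 6714
r = 433 / √(826 × 6714) = 433 / 2354.9446 ≈ 0.1839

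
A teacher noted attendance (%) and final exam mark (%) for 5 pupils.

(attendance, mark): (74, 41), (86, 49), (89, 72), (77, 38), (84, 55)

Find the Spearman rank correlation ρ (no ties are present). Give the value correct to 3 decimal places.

Rank attendance: 1, 4, 5, 2, 3
Rank mark: 2, 3, 5, 1, 4
d = rank(attendance) − rank(mark): -1, 1, 0, 1, -1; Σd² = 4
ρ = 1 − 6Σd² / [n(n²−1)] = 1 − 6×4 / (5×24) = 1 − 24/120 ≈ 0.800

0.800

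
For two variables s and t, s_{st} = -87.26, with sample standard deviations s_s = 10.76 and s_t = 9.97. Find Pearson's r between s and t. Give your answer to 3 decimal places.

r = Cov(s,t) / (s_s · s_t) = -87.26 / (10.76 × 9.97)
  = -87.26 / 107.2772 ≈ -0.813

-0.813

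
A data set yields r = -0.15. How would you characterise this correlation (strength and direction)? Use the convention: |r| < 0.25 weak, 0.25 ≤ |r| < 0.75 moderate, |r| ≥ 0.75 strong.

weak negative

r = -0.15 < 0 so the relationship is negative.
|r| = 0.15, which falls in the weak range.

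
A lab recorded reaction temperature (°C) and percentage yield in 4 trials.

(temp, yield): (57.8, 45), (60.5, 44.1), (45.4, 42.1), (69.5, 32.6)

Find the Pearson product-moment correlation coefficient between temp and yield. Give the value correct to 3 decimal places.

n = 4, Σx = 233.2, Σy = 163.8, Σx² = 13892.5, Σy² = 6804.98, Σxy = 9446.09
nΣxy − ΣxΣy = 37784.36 − 38198.16 = -413.8
nΣx² − (Σx)² = 55570 − 54382.24 = 1187.76; nΣy² − (Σy)² = 27219.92 − 26830.44 = 389.48
r = -413.8 / √(1187.76 × 389.48) = -413.8 / 680.1535 ≈ -0.608

-0.608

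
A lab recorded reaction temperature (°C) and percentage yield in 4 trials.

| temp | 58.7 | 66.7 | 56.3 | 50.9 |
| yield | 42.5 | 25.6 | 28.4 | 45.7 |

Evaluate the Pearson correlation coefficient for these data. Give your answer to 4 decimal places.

n = 4, Σx = 232.6, Σy = 142.2, Σx² = 13655.08, Σy² = 5356.66, Σxy = 8127.32
nΣxy − ΣxΣy = 32509.28 − 33075.72 = -566.44
nΣx² − (Σx)² = 54620.32 − 54102.76 = 517.56; nΣy² − (Σy)² = 21426.64 − 20220.84 = 1205.8
r = -566.44 / √(517.56 × 1205.8) = -566.44 / 789.9834 ≈ -0.7170

-0.7170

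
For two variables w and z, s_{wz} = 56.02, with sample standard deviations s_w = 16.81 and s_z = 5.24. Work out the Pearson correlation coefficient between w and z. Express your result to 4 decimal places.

0.6360

r = Cov(w,z) / (s_w · s_z) = 56.02 / (16.81 × 5.24)
  = 56.02 / 88.0844 ≈ 0.6360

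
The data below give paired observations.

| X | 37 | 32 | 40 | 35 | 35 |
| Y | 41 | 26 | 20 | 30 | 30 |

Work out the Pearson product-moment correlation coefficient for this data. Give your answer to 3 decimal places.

n = 5, ΣX = 179, ΣY = 147, ΣX² = 6443, ΣY² = 4557, ΣXY = 5249
nΣXY − ΣXΣY = 26245 − 26313 = -68
nΣX² − (ΣX)² = 32215 − 32041 = 174; nΣY² − (ΣY)² = 22785 − 21609 = 1176
r = -68 / √(174 × 1176) = -68 / 452.3538 ≈ -0.150

-0.150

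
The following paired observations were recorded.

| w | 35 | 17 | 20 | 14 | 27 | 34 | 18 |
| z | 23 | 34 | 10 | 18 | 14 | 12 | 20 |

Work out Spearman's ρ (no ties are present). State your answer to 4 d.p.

-0.2143

Rank w: 7, 2, 4, 1, 5, 6, 3
Rank z: 6, 7, 1, 4, 3, 2, 5
d = rank(w) − rank(z): 1, -5, 3, -3, 2, 4, -2; Σd² = 68
ρ = 1 − 6Σd² / [n(n²−1)] = 1 − 6×68 / (7×48) = 1 − 408/336 ≈ -0.2143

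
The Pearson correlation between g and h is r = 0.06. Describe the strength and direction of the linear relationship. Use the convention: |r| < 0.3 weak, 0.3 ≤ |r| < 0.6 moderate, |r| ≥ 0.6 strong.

r = 0.06 > 0 so the relationship is positive.
|r| = 0.06, which falls in the weak range.

weak positive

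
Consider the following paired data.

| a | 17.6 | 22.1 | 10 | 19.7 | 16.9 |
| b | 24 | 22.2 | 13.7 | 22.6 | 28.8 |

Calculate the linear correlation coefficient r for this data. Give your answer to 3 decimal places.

0.615

n = 5, Σa = 86.3, Σb = 111.3, Σa² = 1571.87, Σb² = 2596.73, Σab = 1981.96
nΣab − ΣaΣb = 9909.8 − 9605.19 = 304.61
nΣa² − (Σa)² = 7859.35 − 7447.69 = 411.66; nΣb² − (Σb)² = 12983.65 − 12387.69 = 595.96
r = 304.61 / √(411.66 × 595.96) = 304.61 / 495.3109 ≈ 0.615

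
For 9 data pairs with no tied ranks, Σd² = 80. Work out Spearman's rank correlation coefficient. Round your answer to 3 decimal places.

ρ = 1 − 6Σd² / [n(n²−1)] = 1 − 6×80 / (9×80)
  = 1 − 480/720 = 1 − 0.6667 ≈ 0.333

0.333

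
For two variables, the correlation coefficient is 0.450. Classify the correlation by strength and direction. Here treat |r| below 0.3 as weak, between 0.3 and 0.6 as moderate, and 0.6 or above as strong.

moderate positive

r = 0.450 > 0 so the relationship is positive.
|r| = 0.450, which falls in the moderate range.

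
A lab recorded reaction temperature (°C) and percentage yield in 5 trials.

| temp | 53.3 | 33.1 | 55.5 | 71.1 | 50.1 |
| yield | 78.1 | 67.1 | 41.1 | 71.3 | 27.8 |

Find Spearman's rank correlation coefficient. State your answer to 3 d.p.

0.300

Rank temp: 3, 1, 4, 5, 2
Rank yield: 5, 3, 2, 4, 1
d = rank(temp) − rank(yield): -2, -2, 2, 1, 1; Σd² = 14
ρ = 1 − 6Σd² / [n(n²−1)] = 1 − 6×14 / (5×24) = 1 − 84/120 ≈ 0.300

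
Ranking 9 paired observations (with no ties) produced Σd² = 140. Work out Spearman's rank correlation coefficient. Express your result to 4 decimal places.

ρ = 1 − 6Σd² / [n(n²−1)] = 1 − 6×140 / (9×80)
  = 1 − 840/720 = 1 − 1.16667 ≈ -0.1667

-0.1667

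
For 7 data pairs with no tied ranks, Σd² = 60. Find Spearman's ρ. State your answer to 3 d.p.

ρ = 1 − 6Σd² / [n(n²−1)] = 1 − 6×60 / (7×48)
  = 1 − 360/336 = 1 − 1.0714 ≈ -0.071

-0.071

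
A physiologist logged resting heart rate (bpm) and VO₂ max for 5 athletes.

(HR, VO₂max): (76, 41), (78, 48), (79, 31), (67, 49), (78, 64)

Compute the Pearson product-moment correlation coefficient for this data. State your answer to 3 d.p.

-0.129

n = 5, Σx = 378, Σy = 233, Σx² = 28674, Σy² = 11443, Σxy = 17584
nΣxy − ΣxΣy = 87920 − 88074 = -154
nΣx² − (Σx)² = 143370 − 142884 = 486; nΣy² − (Σy)² = 57215 − 54289 = 2926
r = -154 / √(486 × 2926) = -154 / 1192.4915 ≈ -0.129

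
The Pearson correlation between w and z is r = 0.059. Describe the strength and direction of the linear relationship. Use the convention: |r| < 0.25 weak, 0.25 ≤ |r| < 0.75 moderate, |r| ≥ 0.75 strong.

weak positive

r = 0.059 > 0 so the relationship is positive.
|r| = 0.059, which falls in the weak range.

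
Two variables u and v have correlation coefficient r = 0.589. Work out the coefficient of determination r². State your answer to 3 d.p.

0.347

r² = (0.589)² = 0.347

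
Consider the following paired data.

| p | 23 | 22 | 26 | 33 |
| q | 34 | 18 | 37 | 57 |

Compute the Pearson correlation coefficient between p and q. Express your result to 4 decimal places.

0.9432

n = 4, Σp = 104, Σq = 146, Σp² = 2778, Σq² = 6098, Σpq = 4021
nΣpq − ΣpΣq = 16084 − 15184 = 900
nΣp² − (Σp)² = 11112 − 10816 = 296; nΣq² − (Σq)² = 24392 − 21316 = 3076
r = 900 / √(296 × 3076) = 900 / 954.1991 ≈ 0.9432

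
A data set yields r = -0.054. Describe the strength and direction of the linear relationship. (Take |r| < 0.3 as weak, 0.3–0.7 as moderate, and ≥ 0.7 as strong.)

r = -0.054 < 0 so the relationship is negative.
|r| = 0.054, which falls in the weak range.

weak negative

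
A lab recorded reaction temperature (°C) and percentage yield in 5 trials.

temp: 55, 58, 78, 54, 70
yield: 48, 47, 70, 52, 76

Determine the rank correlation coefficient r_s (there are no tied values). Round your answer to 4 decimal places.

0.5000

Rank temp: 2, 3, 5, 1, 4
Rank yield: 2, 1, 4, 3, 5
d = rank(temp) − rank(yield): 0, 2, 1, -2, -1; Σd² = 10
ρ = 1 − 6Σd² / [n(n²−1)] = 1 − 6×10 / (5×24) = 1 − 60/120 ≈ 0.5000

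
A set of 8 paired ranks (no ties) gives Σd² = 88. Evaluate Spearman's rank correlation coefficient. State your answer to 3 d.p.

ρ = 1 − 6Σd² / [n(n²−1)] = 1 − 6×88 / (8×63)
  = 1 − 528/504 = 1 − 1.0476 ≈ -0.048

-0.048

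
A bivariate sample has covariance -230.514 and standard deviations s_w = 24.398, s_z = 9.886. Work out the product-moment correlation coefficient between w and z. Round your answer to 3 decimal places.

r = Cov(w,z) / (s_w · s_z) = -230.514 / (24.398 × 9.886)
  = -230.514 / 241.1986 ≈ -0.956

-0.956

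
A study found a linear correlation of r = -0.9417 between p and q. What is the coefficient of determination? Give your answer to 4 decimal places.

0.8868

r² = (-0.9417)² = 0.8868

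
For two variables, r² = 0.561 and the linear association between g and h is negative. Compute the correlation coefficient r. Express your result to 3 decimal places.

|r| = √0.561 = 0.749
The association is negative, so r = −0.749.

-0.749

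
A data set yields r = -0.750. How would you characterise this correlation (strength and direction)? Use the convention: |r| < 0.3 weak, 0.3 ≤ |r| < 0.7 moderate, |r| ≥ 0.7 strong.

r = -0.750 < 0 so the relationship is negative.
|r| = 0.750, which falls in the strong range.

strong negative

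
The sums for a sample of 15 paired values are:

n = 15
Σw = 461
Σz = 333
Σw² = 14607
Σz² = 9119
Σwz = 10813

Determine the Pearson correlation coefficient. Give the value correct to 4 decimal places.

0.6649

r = (nΣwz − ΣwΣz) / √[(nΣw² − (Σw)²)(nΣz² − (Σz)²)]
Numerator: 15×10813 − 461×333 = 8682
Denominator: √[(219105 − 212521)(136785 − 110889)] = √[6584 × 25896] = 13057.5367
r = 8682 / 13057.5367 ≈ 0.6649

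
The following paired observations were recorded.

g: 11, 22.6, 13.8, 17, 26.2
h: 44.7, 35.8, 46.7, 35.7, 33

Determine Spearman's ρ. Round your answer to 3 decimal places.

-0.800

Rank g: 1, 4, 2, 3, 5
Rank h: 4, 3, 5, 2, 1
d = rank(g) − rank(h): -3, 1, -3, 1, 4; Σd² = 36
ρ = 1 − 6Σd² / [n(n²−1)] = 1 − 6×36 / (5×24) = 1 − 216/120 ≈ -0.800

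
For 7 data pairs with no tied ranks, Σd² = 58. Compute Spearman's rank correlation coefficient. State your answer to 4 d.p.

-0.0357

ρ = 1 − 6Σd² / [n(n²−1)] = 1 − 6×58 / (7×48)
  = 1 − 348/336 = 1 − 1.03571 ≈ -0.0357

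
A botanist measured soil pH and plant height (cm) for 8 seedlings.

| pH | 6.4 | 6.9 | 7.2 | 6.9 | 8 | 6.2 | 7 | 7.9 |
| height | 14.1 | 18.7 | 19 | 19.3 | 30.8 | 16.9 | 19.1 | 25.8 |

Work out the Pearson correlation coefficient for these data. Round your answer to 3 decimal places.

n = 8, Σx = 56.5, Σy = 163.7, Σx² = 401.87, Σy² = 3546.69, Σxy = 1177.94
nΣxy − ΣxΣy = 9423.52 − 9249.05 = 174.47
nΣx² − (Σx)² = 3214.96 − 3192.25 = 22.71; nΣy² − (Σy)² = 28373.52 − 26797.69 = 1575.83
r = 174.47 / √(22.71 × 1575.83) = 174.47 / 189.1748 ≈ 0.922

0.922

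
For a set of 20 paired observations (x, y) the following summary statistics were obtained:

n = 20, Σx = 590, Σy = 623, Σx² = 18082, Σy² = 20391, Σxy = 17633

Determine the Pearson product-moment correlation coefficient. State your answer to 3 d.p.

r = (nΣxy − ΣxΣy) / √[(nΣx² − (Σx)²)(nΣy² − (Σy)²)]
Numerator: 20×17633 − 590×623 = -14910
Denominator: √[(361640 − 348100)(407820 − 388129)] = √[13540 × 19691] = 16328.3845
r = -14910 / 16328.3845 ≈ -0.913

-0.913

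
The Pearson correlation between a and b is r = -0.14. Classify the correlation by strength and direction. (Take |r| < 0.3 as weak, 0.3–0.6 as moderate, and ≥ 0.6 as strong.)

weak negative

r = -0.14 < 0 so the relationship is negative.
|r| = 0.14, which falls in the weak range.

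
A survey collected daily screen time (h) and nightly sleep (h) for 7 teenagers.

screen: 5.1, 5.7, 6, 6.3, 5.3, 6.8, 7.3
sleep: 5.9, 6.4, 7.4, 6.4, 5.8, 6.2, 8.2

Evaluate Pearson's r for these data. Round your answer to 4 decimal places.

0.7087

n = 7, Σx = 42.5, Σy = 46.3, Σx² = 261.81, Σy² = 310.81, Σxy = 284.05
nΣxy − ΣxΣy = 1988.35 − 1967.75 = 20.6
nΣx² − (Σx)² = 1832.67 − 1806.25 = 26.42; nΣy² − (Σy)² = 2175.67 − 2143.69 = 31.98
r = 20.6 / √(26.42 × 31.98) = 20.6 / 29.0674 ≈ 0.7087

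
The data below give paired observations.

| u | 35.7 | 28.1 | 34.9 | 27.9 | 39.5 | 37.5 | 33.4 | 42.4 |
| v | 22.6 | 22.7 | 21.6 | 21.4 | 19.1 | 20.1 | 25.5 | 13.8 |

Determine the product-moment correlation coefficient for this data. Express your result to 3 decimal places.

n = 8, Σu = 279.4, Σv = 166.8, Σu² = 9940.34, Σv² = 3560.08, Σuv = 5740.61
nΣuv − ΣuΣv = 45924.88 − 46603.92 = -679.04
nΣu² − (Σu)² = 79522.72 − 78064.36 = 1458.36; nΣv² − (Σv)² = 28480.64 − 27822.24 = 658.4
r = -679.04 / √(1458.36 × 658.4) = -679.04 / 979.8899 ≈ -0.693

-0.693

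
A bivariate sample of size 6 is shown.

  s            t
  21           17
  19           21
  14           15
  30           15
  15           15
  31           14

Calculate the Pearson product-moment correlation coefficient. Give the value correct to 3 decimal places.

n = 6, Σs = 130, Σt = 97, Σs² = 3084, Σt² = 1601, Σst = 2075
nΣst − ΣsΣt = 12450 − 12610 = -160
nΣs² − (Σs)² = 18504 − 16900 = 1604; nΣt² − (Σt)² = 9606 − 9409 = 197
r = -160 / √(1604 × 197) = -160 / 562.1281 ≈ -0.285

-0.285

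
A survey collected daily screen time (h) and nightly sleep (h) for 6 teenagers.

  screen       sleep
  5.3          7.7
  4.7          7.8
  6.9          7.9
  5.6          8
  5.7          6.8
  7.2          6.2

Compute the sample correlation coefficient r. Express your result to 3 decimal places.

n = 6, Σx = 35.4, Σy = 44.4, Σx² = 213.48, Σy² = 331.22, Σxy = 260.18
nΣxy − ΣxΣy = 1561.08 − 1571.76 = -10.68
nΣx² − (Σx)² = 1280.88 − 1253.16 = 27.72; nΣy² − (Σy)² = 1987.32 − 1971.36 = 15.96
r = -10.68 / √(27.72 × 15.96) = -10.68 / 21.0336 ≈ -0.508

-0.508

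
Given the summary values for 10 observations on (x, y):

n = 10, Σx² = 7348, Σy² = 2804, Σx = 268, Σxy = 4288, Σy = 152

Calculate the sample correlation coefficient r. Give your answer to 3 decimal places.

r = (nΣxy − ΣxΣy) / √[(nΣx² − (Σx)²)(nΣy² − (Σy)²)]
Numerator: 10×4288 − 268×152 = 2144
Denominator: √[(73480 − 71824)(28040 − 23104)] = √[1656 × 4936] = 2859.0236
r = 2144 / 2859.0236 ≈ 0.750

0.750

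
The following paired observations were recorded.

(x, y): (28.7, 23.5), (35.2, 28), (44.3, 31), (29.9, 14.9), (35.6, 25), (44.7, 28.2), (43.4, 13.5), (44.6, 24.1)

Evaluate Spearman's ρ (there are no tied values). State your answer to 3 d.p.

0.476

Rank x: 1, 3, 6, 2, 4, 8, 5, 7
Rank y: 3, 6, 8, 2, 5, 7, 1, 4
d = rank(x) − rank(y): -2, -3, -2, 0, -1, 1, 4, 3; Σd² = 44
ρ = 1 − 6Σd² / [n(n²−1)] = 1 − 6×44 / (8×63) = 1 − 264/504 ≈ 0.476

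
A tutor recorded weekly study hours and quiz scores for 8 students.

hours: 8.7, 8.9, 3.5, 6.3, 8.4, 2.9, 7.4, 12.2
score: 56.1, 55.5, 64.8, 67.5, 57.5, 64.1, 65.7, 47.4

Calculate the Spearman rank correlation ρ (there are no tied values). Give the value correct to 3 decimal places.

-0.786

Rank hours: 6, 7, 2, 3, 5, 1, 4, 8
Rank score: 3, 2, 6, 8, 4, 5, 7, 1
d = rank(hours) − rank(score): 3, 5, -4, -5, 1, -4, -3, 7; Σd² = 150
ρ = 1 − 6Σd² / [n(n²−1)] = 1 − 6×150 / (8×63) = 1 − 900/504 ≈ -0.786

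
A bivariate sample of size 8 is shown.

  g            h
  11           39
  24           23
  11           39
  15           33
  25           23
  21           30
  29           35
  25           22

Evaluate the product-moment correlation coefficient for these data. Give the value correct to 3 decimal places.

-0.682

n = 8, Σg = 161, Σh = 244, Σg² = 3575, Σh² = 7798, Σgh = 4675
nΣgh − ΣgΣh = 37400 − 39284 = -1884
nΣg² − (Σg)² = 28600 − 25921 = 2679; nΣh² − (Σh)² = 62384 − 59536 = 2848
r = -1884 / √(2679 × 2848) = -1884 / 2762.2078 ≈ -0.682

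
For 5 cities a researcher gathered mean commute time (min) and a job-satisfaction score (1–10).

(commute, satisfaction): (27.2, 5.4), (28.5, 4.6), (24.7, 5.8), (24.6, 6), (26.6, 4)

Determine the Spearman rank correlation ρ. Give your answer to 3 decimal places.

-0.700

Rank commute: 4, 5, 2, 1, 3
Rank satisfaction: 3, 2, 4, 5, 1
d = rank(commute) − rank(satisfaction): 1, 3, -2, -4, 2; Σd² = 34
ρ = 1 − 6Σd² / [n(n²−1)] = 1 − 6×34 / (5×24) = 1 − 204/120 ≈ -0.700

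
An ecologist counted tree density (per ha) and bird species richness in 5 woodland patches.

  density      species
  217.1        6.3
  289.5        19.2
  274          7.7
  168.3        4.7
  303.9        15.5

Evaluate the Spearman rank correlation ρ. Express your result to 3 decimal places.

Rank density: 2, 4, 3, 1, 5
Rank species: 2, 5, 3, 1, 4
d = rank(density) − rank(species): 0, -1, 0, 0, 1; Σd² = 2
ρ = 1 − 6Σd² / [n(n²−1)] = 1 − 6×2 / (5×24) = 1 − 12/120 ≈ 0.900

0.900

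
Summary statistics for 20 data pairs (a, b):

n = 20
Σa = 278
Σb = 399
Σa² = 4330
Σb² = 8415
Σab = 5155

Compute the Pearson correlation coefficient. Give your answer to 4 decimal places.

r = (nΣab − ΣaΣb) / √[(nΣa² − (Σa)²)(nΣb² − (Σb)²)]
Numerator: 20×5155 − 278×399 = -7822
Denominator: √[(86600 − 77284)(168300 − 159201)] = √[9316 × 9099] = 9206.8607
r = -7822 / 9206.8607 ≈ -0.8496

-0.8496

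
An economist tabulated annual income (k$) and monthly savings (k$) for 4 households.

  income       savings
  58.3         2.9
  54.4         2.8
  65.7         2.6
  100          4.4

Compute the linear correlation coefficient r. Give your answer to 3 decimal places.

n = 4, Σx = 278.4, Σy = 12.7, Σx² = 20674.74, Σy² = 42.37, Σxy = 932.21
nΣxy − ΣxΣy = 3728.84 − 3535.68 = 193.16
nΣx² − (Σx)² = 82698.96 − 77506.56 = 5192.4; nΣy² − (Σy)² = 169.48 − 161.29 = 8.19
r = 193.16 / √(5192.4 × 8.19) = 193.16 / 206.2177 ≈ 0.937

0.937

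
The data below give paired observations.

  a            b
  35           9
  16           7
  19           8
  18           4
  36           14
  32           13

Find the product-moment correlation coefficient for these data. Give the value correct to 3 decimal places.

0.808

n = 6, Σa = 156, Σb = 55, Σa² = 4486, Σb² = 575, Σab = 1571
nΣab − ΣaΣb = 9426 − 8580 = 846
nΣa² − (Σa)² = 26916 − 24336 = 2580; nΣb² − (Σb)² = 3450 − 3025 = 425
r = 846 / √(2580 × 425) = 846 / 1047.1390 ≈ 0.808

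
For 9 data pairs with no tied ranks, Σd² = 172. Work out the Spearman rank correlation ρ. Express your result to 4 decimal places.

-0.4333

ρ = 1 − 6Σd² / [n(n²−1)] = 1 − 6×172 / (9×80)
  = 1 − 1032/720 = 1 − 1.43333 ≈ -0.4333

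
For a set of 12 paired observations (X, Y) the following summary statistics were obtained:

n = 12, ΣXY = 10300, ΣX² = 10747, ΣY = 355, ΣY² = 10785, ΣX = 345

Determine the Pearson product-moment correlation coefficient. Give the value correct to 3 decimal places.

r = (nΣXY − ΣXΣY) / √[(nΣX² − (ΣX)²)(nΣY² − (ΣY)²)]
Numerator: 12×10300 − 345×355 = 1125
Denominator: √[(128964 − 119025)(129420 − 126025)] = √[9939 × 3395] = 5808.8643
r = 1125 / 5808.8643 ≈ 0.194

0.194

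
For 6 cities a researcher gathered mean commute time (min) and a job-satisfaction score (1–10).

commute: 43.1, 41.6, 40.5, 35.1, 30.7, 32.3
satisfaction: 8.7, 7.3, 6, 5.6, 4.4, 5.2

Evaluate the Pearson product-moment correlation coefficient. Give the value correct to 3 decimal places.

0.908

n = 6, Σx = 223.3, Σy = 37.2, Σx² = 8446.21, Σy² = 242.74, Σxy = 1421.25
nΣxy − ΣxΣy = 8527.5 − 8306.76 = 220.74
nΣx² − (Σx)² = 50677.26 − 49862.89 = 814.37; nΣy² − (Σy)² = 1456.44 − 1383.84 = 72.6
r = 220.74 / √(814.37 × 72.6) = 220.74 / 243.1528 ≈ 0.908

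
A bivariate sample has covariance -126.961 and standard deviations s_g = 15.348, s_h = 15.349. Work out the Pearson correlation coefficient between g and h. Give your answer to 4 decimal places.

-0.5389

r = Cov(g,h) / (s_g · s_h) = -126.961 / (15.348 × 15.349)
  = -126.961 / 235.5765 ≈ -0.5389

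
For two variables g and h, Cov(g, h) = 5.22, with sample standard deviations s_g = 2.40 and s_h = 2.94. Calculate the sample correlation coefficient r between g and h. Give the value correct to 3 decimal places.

r = Cov(g,h) / (s_g · s_h) = 5.22 / (2.40 × 2.94)
  = 5.22 / 7.0560 ≈ 0.740

0.740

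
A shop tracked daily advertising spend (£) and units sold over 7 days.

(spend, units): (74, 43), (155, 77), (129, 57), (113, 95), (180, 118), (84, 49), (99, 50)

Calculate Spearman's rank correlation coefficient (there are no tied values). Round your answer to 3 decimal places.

0.893

Rank spend: 1, 6, 5, 4, 7, 2, 3
Rank units: 1, 5, 4, 6, 7, 2, 3
d = rank(spend) − rank(units): 0, 1, 1, -2, 0, 0, 0; Σd² = 6
ρ = 1 − 6Σd² / [n(n²−1)] = 1 − 6×6 / (7×48) = 1 − 36/336 ≈ 0.893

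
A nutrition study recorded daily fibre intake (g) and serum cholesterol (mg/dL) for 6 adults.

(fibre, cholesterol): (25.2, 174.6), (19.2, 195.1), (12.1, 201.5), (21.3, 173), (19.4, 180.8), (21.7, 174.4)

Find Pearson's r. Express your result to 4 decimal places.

n = 6, Σx = 118.9, Σy = 1099.4, Σx² = 2451.03, Σy² = 202184.42, Σxy = 21560.89
nΣxy − ΣxΣy = 129365.34 − 130718.66 = -1353.32
nΣx² − (Σx)² = 14706.18 − 14137.21 = 568.97; nΣy² − (Σy)² = 1213106.52 − 1208680.36 = 4426.16
r = -1353.32 / √(568.97 × 4426.16) = -1353.32 / 1586.9317 ≈ -0.8528

-0.8528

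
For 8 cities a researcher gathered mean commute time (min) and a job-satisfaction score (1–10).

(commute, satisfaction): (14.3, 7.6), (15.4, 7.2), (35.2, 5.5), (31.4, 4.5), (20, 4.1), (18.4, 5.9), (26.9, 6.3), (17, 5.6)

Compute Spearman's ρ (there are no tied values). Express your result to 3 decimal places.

-0.690

Rank commute: 1, 2, 8, 7, 5, 4, 6, 3
Rank satisfaction: 8, 7, 3, 2, 1, 5, 6, 4
d = rank(commute) − rank(satisfaction): -7, -5, 5, 5, 4, -1, 0, -1; Σd² = 142
ρ = 1 − 6Σd² / [n(n²−1)] = 1 − 6×142 / (8×63) = 1 − 852/504 ≈ -0.690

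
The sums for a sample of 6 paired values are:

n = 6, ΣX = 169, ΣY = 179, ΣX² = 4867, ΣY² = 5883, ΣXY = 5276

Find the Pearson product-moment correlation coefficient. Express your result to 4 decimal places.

0.9724

r = (nΣXY − ΣXΣY) / √[(nΣX² − (ΣX)²)(nΣY² − (ΣY)²)]
Numerator: 6×5276 − 169×179 = 1405
Denominator: √[(29202 − 28561)(35298 − 32041)] = √[641 × 3257] = 1444.9003
r = 1405 / 1444.9003 ≈ 0.9724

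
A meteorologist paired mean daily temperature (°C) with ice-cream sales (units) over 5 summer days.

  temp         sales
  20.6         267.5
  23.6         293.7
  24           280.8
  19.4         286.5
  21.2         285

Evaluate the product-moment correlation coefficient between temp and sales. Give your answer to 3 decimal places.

n = 5, Σx = 108.8, Σy = 1413.5, Σx² = 2383.12, Σy² = 399971.83, Σxy = 30781.12
nΣxy − ΣxΣy = 153905.6 − 153788.8 = 116.8
nΣx² − (Σx)² = 11915.6 − 11837.44 = 78.16; nΣy² − (Σy)² = 1999859.15 − 1997982.25 = 1876.9
r = 116.8 / √(78.16 × 1876.9) = 116.8 / 383.0124 ≈ 0.305

0.305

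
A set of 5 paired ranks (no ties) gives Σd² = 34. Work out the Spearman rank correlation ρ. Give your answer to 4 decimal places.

ρ = 1 − 6Σd² / [n(n²−1)] = 1 − 6×34 / (5×24)
  = 1 − 204/120 = 1 − 1.70000 ≈ -0.7000

-0.7000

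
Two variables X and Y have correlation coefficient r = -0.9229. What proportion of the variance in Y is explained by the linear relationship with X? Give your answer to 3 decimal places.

0.852

r² = (-0.9229)² = 0.852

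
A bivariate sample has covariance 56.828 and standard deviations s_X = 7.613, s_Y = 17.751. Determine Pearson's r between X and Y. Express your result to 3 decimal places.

r = Cov(X,Y) / (s_X · s_Y) = 56.828 / (7.613 × 17.751)
  = 56.828 / 135.1384 ≈ 0.421

0.421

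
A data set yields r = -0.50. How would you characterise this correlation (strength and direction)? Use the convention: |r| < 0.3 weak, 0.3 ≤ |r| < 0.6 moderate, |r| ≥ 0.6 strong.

moderate negative

r = -0.50 < 0 so the relationship is negative.
|r| = 0.50, which falls in the moderate range.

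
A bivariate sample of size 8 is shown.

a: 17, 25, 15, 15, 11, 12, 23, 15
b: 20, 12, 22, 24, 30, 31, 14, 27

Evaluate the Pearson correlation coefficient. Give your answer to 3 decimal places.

n = 8, Σa = 133, Σb = 180, Σa² = 2383, Σb² = 4390, Σab = 2759
nΣab − ΣaΣb = 22072 − 23940 = -1868
nΣa² − (Σa)² = 19064 − 17689 = 1375; nΣb² − (Σb)² = 35120 − 32400 = 2720
r = -1868 / √(1375 × 2720) = -1868 / 1933.9080 ≈ -0.966

-0.966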